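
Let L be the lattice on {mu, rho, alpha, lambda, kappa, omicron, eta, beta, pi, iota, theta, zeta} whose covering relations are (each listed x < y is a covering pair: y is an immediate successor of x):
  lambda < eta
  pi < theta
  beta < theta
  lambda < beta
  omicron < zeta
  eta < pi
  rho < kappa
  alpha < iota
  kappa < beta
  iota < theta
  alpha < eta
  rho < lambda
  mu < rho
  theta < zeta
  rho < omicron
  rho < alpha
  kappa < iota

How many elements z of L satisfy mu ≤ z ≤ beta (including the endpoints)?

5

The interval [mu, beta] = {beta, kappa, lambda, mu, rho}, which has 5 elements.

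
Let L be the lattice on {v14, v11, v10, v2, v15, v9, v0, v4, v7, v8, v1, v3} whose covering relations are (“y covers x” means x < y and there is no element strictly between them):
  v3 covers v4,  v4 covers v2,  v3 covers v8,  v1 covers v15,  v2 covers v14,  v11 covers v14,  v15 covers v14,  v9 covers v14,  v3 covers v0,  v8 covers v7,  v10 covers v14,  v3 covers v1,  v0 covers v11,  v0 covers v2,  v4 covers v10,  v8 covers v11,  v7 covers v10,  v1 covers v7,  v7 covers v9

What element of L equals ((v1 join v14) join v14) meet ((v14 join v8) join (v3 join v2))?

v1

v1 ∨ v14 = v1
v1 ∨ v14 = v1
v14 ∨ v8 = v8
v3 ∨ v2 = v3
v8 ∨ v3 = v3
v1 ∧ v3 = v1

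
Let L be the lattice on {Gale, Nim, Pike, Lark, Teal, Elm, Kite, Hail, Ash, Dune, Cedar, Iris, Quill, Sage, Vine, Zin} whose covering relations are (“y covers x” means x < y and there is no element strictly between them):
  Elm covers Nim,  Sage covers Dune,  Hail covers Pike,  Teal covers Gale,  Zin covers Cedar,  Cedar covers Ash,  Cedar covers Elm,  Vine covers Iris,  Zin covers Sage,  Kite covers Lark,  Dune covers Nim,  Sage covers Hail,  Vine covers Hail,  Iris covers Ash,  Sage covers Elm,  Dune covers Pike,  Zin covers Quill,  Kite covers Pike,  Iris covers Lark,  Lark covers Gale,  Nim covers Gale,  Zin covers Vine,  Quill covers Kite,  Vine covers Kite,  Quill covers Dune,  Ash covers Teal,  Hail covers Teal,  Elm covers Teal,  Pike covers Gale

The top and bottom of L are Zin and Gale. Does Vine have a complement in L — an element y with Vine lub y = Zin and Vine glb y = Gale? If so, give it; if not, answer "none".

Need y with Vine ∨ y = Zin and Vine ∧ y = Gale.
Checking each element gives: Nim.

Nim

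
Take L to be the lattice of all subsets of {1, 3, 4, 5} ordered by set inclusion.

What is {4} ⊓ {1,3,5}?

∅

Common lower bounds of {{4}, {1,3,5}}: ∅.
The greatest among these is ∅.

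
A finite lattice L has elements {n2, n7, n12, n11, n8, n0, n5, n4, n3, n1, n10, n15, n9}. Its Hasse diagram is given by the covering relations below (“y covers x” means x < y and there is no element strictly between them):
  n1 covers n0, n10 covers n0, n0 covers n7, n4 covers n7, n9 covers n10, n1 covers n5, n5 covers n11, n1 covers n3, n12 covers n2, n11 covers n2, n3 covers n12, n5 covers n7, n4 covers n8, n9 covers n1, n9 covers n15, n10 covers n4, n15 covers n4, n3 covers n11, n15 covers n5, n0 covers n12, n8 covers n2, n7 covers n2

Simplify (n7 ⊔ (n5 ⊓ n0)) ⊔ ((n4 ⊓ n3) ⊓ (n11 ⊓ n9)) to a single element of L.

n7

n5 ∧ n0 = n7
n7 ∨ n7 = n7
n4 ∧ n3 = n2
n11 ∧ n9 = n11
n2 ∧ n11 = n2
n7 ∨ n2 = n7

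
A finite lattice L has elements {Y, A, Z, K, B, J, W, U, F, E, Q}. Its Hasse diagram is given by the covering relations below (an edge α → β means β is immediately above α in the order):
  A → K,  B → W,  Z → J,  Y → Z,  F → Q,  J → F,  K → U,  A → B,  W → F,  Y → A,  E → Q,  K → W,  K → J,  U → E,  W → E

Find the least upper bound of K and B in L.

W

Common upper bounds of {K, B}: E, F, Q, W.
The least among these is W.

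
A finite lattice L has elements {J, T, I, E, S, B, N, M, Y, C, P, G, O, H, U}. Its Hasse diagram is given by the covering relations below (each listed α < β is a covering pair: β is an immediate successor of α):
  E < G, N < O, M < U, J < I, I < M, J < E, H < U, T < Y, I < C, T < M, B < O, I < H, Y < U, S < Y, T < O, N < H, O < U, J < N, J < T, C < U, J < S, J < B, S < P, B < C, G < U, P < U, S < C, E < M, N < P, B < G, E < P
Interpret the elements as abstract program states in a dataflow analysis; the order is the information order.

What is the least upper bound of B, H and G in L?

U

Common upper bounds of {B, H, G}: U.
The least among these is U.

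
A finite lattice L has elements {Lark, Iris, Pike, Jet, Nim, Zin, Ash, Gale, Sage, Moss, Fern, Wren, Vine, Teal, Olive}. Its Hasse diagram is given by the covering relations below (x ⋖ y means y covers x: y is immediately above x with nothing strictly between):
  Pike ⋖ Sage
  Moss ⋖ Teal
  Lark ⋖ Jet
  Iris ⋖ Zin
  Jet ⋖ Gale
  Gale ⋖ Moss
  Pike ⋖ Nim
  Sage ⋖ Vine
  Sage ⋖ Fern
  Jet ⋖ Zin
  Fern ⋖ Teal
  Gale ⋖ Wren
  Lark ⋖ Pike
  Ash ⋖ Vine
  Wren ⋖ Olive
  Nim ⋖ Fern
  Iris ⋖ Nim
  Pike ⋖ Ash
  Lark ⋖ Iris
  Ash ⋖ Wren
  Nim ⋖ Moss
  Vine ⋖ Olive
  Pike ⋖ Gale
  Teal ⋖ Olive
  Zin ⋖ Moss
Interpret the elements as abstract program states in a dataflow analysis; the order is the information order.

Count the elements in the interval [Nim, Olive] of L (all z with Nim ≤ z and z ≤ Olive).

5

The interval [Nim, Olive] = {Fern, Moss, Nim, Olive, Teal}, which has 5 elements.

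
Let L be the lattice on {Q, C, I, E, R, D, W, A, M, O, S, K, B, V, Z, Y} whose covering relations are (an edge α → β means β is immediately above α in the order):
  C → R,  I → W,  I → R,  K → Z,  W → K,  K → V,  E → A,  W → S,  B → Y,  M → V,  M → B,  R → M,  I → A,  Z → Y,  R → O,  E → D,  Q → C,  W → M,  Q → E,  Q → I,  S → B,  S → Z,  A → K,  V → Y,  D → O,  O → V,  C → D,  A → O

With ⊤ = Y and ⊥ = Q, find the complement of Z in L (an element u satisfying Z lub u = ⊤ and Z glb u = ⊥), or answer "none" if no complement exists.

Need u with Z ∨ u = Y and Z ∧ u = Q.
Checking each element gives: C.

C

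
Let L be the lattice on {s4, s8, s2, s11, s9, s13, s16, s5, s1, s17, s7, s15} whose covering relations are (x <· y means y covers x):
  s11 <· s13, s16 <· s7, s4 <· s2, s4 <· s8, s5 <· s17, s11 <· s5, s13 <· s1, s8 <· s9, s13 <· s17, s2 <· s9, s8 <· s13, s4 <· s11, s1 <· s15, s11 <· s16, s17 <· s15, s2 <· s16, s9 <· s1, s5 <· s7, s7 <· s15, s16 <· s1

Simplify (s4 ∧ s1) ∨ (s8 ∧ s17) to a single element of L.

s4 ∧ s1 = s4
s8 ∧ s17 = s8
s4 ∨ s8 = s8

s8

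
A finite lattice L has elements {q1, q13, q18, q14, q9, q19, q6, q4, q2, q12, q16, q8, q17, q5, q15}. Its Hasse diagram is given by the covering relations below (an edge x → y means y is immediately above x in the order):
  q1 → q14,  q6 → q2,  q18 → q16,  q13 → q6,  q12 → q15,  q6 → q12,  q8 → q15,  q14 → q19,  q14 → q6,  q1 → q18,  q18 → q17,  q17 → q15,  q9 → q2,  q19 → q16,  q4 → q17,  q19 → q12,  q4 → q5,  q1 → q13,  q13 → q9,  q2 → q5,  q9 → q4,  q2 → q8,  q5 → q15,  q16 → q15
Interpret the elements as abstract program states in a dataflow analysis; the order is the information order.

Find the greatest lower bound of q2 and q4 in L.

q9

Common lower bounds of {q2, q4}: q1, q13, q9.
The greatest among these is q9.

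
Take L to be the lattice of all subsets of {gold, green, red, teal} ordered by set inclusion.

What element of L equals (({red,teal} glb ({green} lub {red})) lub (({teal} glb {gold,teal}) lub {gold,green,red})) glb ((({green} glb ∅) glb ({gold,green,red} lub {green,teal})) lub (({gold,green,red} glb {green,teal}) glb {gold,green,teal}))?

{green}

{green} ∨ {red} = {green,red}
{red,teal} ∧ {green,red} = {red}
{teal} ∧ {gold,teal} = {teal}
{teal} ∨ {gold,green,red} = {gold,green,red,teal}
{red} ∨ {gold,green,red,teal} = {gold,green,red,teal}
{green} ∧ ∅ = ∅
{gold,green,red} ∨ {green,teal} = {gold,green,red,teal}
∅ ∧ {gold,green,red,teal} = ∅
{gold,green,red} ∧ {green,teal} = {green}
{green} ∧ {gold,green,teal} = {green}
∅ ∨ {green} = {green}
{gold,green,red,teal} ∧ {green} = {green}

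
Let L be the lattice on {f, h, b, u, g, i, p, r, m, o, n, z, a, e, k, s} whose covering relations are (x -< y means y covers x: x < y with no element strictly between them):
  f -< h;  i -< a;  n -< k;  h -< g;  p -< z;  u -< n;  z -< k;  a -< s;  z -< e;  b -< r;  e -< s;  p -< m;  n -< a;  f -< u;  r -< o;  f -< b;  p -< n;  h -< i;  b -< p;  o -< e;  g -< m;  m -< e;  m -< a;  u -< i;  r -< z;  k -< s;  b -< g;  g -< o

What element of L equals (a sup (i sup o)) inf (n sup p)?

n

i ∨ o = s
a ∨ s = s
n ∨ p = n
s ∧ n = n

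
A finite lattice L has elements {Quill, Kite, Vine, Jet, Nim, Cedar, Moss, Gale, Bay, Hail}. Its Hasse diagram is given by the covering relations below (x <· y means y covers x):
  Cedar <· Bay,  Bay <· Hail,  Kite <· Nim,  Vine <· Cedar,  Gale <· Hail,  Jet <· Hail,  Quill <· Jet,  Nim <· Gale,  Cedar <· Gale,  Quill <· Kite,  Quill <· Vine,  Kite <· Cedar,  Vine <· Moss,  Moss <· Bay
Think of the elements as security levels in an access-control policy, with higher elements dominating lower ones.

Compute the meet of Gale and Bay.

Common lower bounds of {Gale, Bay}: Cedar, Kite, Quill, Vine.
The greatest among these is Cedar.

Cedar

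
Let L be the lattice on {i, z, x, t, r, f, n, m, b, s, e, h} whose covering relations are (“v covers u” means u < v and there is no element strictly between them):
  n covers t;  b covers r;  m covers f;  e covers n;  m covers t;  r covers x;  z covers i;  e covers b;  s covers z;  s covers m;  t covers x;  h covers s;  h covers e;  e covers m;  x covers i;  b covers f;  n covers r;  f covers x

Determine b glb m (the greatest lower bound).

f

Common lower bounds of {b, m}: f, i, x.
The greatest among these is f.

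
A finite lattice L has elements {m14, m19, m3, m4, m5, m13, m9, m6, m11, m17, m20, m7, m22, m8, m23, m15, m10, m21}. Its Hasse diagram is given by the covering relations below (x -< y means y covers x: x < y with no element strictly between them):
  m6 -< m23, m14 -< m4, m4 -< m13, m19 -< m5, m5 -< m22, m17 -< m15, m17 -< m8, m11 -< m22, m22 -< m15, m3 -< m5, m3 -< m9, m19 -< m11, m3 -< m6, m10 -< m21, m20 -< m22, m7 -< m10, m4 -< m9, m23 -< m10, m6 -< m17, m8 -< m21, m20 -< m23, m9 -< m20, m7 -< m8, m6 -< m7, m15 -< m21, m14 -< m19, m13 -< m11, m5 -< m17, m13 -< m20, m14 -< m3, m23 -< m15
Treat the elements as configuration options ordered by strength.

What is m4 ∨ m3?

m9

Common upper bounds of {m4, m3}: m10, m15, m20, m21, m22, m23, m9.
The least among these is m9.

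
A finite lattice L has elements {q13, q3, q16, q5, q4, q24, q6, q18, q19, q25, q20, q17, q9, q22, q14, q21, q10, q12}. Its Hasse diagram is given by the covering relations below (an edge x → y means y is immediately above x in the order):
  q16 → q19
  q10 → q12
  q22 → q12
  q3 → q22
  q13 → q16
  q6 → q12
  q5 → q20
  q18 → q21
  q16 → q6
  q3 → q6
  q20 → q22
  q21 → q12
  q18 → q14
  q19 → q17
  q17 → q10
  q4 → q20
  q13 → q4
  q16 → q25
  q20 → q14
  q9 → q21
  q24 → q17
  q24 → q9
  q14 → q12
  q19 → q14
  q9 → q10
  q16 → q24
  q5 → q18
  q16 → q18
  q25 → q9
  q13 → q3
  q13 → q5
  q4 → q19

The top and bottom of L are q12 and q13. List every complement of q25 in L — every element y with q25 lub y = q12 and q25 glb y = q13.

q20, q22, q3

Need y with q25 ∨ y = q12 and q25 ∧ y = q13.
Checking each element gives: q20, q22, q3.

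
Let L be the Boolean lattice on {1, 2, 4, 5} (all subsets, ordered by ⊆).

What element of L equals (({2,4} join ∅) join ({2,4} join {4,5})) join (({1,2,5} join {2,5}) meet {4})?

{2,4,5}

{2,4} ∨ ∅ = {2,4}
{2,4} ∨ {4,5} = {2,4,5}
{2,4} ∨ {2,4,5} = {2,4,5}
{1,2,5} ∨ {2,5} = {1,2,5}
{1,2,5} ∧ {4} = ∅
{2,4,5} ∨ ∅ = {2,4,5}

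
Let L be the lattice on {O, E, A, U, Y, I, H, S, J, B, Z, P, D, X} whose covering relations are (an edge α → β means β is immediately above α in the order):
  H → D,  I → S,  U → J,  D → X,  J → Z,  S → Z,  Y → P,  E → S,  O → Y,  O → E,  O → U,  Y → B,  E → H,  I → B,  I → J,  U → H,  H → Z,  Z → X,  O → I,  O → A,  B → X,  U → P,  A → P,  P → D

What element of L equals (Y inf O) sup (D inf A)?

Y ∧ O = O
D ∧ A = A
O ∨ A = A

A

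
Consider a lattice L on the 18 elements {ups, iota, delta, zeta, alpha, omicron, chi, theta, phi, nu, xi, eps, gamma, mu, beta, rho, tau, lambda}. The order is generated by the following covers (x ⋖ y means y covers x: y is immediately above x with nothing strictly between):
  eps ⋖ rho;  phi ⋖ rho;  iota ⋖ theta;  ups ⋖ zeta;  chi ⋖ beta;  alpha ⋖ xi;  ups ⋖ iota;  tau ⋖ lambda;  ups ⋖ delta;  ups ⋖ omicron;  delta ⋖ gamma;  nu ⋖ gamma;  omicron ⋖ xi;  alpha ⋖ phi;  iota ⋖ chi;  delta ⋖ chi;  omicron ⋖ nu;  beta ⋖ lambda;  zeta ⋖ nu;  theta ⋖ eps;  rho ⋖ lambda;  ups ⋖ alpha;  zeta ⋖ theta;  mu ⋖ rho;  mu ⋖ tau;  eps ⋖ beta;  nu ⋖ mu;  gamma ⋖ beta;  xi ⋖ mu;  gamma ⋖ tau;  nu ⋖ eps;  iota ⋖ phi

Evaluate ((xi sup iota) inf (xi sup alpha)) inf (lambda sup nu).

xi

xi ∨ iota = rho
xi ∨ alpha = xi
rho ∧ xi = xi
lambda ∨ nu = lambda
xi ∧ lambda = xi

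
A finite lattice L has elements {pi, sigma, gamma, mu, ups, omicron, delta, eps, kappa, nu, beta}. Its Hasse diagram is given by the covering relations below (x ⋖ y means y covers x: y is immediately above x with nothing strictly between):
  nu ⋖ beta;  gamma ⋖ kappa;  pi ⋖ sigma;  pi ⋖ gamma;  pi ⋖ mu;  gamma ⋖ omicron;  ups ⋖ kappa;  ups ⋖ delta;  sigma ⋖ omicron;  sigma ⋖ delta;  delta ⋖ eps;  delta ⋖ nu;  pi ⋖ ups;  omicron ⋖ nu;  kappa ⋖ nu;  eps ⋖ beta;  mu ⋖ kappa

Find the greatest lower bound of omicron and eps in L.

sigma

Common lower bounds of {omicron, eps}: pi, sigma.
The greatest among these is sigma.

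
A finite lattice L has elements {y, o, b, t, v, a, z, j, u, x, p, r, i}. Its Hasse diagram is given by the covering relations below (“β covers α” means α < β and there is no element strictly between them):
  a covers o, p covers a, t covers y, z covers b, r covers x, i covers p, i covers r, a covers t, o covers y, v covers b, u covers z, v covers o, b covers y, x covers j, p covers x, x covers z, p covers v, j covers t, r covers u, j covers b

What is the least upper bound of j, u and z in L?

Common upper bounds of {j, u, z}: i, r.
The least among these is r.

r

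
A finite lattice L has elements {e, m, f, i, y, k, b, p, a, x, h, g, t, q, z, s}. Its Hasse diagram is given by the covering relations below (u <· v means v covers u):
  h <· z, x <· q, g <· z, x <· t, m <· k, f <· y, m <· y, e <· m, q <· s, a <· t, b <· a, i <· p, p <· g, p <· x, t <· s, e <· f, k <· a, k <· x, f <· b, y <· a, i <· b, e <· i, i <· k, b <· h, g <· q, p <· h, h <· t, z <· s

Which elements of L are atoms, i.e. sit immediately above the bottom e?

The atoms are exactly the elements that cover e: f, i, m.

f, i, m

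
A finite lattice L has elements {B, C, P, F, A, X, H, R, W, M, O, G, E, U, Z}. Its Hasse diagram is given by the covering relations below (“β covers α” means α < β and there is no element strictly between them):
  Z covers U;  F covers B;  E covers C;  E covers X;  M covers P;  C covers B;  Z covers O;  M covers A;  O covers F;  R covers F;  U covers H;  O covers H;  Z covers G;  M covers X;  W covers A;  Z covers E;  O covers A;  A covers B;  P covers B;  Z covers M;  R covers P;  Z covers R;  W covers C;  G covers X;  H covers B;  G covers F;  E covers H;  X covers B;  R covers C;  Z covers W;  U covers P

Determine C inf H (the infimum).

Common lower bounds of {C, H}: B.
The greatest among these is B.

B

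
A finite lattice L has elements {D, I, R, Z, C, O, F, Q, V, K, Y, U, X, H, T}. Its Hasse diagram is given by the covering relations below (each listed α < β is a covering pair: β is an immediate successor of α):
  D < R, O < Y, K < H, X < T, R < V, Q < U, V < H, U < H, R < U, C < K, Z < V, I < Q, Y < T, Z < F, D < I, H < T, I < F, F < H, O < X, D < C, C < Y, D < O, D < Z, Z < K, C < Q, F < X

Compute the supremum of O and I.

Common upper bounds of {O, I}: T, X.
The least among these is X.

X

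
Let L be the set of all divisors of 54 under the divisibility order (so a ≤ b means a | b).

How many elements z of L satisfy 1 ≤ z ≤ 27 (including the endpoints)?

The interval [1, 27] = {1, 27, 3, 9}, which has 4 elements.

4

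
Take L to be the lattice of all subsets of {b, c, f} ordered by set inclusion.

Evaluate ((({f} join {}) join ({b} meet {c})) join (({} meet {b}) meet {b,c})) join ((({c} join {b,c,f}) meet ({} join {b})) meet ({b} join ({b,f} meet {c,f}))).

{b,f}

{f} ∨ {} = {f}
{b} ∧ {c} = {}
{f} ∨ {} = {f}
{} ∧ {b} = {}
{} ∧ {b,c} = {}
{f} ∨ {} = {f}
{c} ∨ {b,c,f} = {b,c,f}
{} ∨ {b} = {b}
{b,c,f} ∧ {b} = {b}
{b,f} ∧ {c,f} = {f}
{b} ∨ {f} = {b,f}
{b} ∧ {b,f} = {b}
{f} ∨ {b} = {b,f}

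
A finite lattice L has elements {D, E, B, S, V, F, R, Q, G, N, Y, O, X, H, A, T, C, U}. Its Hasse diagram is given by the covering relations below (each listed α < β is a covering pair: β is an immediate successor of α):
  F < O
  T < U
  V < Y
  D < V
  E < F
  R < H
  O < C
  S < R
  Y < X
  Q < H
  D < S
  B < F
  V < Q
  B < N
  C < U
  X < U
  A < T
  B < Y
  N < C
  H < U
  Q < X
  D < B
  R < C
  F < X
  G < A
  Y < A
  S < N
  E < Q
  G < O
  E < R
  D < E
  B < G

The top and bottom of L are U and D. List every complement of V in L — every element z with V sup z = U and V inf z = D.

C, N, O

Need z with V ∨ z = U and V ∧ z = D.
Checking each element gives: C, N, O.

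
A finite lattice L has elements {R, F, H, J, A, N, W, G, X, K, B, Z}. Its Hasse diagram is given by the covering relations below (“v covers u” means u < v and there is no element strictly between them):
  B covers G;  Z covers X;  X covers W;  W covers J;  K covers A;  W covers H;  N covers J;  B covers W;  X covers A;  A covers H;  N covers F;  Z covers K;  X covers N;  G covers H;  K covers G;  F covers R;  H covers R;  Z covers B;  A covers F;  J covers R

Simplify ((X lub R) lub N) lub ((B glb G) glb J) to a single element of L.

X ∨ R = X
X ∨ N = X
B ∧ G = G
G ∧ J = R
X ∨ R = X

X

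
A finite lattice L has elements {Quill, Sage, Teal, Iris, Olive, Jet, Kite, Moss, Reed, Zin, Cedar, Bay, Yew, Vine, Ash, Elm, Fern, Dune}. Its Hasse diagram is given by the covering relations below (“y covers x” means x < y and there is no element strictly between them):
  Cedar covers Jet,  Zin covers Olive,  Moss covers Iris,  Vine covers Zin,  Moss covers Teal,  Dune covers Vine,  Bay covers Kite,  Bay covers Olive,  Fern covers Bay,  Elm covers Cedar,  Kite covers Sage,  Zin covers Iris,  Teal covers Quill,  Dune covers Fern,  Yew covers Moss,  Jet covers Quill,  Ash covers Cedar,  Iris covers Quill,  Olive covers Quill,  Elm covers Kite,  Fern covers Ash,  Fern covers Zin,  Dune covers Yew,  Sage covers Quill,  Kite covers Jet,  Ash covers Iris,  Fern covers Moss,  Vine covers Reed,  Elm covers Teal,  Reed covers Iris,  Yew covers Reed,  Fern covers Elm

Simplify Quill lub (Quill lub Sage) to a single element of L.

Sage

Quill ∨ Sage = Sage
Quill ∨ Sage = Sage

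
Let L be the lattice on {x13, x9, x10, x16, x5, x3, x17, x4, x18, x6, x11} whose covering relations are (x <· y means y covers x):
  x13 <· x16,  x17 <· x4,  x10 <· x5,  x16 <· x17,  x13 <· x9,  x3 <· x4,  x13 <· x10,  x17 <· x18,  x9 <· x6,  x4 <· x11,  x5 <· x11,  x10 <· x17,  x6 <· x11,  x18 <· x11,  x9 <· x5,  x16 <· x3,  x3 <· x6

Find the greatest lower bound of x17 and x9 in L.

x13

Common lower bounds of {x17, x9}: x13.
The greatest among these is x13.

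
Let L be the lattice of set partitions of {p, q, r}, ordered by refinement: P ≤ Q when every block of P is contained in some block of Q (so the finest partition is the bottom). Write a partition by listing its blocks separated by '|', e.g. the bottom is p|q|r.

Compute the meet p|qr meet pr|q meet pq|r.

The meet (common refinement) of p|qr, pr|q, pq|r intersects blocks pairwise, giving p|q|r.

p|q|r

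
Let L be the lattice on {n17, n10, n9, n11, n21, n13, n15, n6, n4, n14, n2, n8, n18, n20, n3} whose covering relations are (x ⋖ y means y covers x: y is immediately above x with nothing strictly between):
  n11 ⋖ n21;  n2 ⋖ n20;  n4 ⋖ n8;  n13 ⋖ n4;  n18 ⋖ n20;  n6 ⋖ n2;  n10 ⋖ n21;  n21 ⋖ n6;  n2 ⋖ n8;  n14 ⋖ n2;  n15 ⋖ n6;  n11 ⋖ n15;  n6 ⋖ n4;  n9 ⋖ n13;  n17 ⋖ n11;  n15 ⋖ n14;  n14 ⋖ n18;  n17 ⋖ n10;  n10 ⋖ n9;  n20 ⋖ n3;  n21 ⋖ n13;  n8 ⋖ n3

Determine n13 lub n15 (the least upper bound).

Common upper bounds of {n13, n15}: n3, n4, n8.
The least among these is n4.

n4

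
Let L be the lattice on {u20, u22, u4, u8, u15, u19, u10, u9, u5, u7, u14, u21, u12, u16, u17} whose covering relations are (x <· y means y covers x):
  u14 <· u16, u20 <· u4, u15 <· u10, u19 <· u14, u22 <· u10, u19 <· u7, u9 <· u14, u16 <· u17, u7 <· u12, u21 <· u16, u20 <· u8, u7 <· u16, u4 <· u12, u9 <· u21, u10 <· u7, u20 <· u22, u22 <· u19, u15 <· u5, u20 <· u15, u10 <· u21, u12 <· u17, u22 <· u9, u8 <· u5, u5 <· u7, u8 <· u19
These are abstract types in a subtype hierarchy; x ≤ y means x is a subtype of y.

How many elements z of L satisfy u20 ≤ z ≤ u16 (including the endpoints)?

12

The interval [u20, u16] = {u10, u14, u15, u16, u19, u20, u21, u22, u5, u7, u8, u9}, which has 12 elements.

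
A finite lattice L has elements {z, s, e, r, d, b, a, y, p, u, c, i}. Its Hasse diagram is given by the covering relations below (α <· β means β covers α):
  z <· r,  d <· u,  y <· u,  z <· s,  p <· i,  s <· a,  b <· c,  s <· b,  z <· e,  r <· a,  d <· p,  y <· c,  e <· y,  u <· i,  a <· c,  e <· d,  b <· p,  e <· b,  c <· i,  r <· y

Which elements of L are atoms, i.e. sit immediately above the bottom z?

e, r, s

The atoms are exactly the elements that cover z: e, r, s.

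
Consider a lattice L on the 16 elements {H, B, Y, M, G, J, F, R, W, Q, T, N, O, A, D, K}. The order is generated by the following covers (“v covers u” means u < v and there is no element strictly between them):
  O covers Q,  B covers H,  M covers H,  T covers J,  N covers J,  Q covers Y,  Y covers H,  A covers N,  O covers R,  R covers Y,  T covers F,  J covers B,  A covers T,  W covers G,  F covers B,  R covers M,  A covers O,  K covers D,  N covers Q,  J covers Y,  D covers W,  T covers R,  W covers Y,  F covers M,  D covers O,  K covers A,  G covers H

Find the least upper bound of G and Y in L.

W

Common upper bounds of {G, Y}: D, K, W.
The least among these is W.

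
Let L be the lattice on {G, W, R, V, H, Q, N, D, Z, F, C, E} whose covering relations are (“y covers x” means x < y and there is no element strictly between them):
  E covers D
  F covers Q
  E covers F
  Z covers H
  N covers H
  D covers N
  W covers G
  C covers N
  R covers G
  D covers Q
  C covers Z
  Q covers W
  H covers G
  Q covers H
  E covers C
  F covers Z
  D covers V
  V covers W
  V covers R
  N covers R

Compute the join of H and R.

Common upper bounds of {H, R}: C, D, E, N.
The least among these is N.

N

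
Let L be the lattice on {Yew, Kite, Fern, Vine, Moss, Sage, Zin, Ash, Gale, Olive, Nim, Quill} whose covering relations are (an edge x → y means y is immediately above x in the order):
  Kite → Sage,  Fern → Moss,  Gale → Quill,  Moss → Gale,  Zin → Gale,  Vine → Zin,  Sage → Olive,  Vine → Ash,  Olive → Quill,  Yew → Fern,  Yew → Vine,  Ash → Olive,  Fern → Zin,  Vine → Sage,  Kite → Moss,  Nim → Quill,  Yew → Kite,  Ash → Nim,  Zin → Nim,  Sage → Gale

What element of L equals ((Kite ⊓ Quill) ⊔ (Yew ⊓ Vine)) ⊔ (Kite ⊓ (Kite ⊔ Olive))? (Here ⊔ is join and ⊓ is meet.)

Kite

Kite ∧ Quill = Kite
Yew ∧ Vine = Yew
Kite ∨ Yew = Kite
Kite ∨ Olive = Olive
Kite ∧ Olive = Kite
Kite ∨ Kite = Kite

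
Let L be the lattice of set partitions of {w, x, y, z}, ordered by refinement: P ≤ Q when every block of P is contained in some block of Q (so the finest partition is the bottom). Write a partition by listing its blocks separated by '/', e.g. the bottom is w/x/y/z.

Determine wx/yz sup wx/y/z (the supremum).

wx/yz

The join of wx/yz and wx/y/z merges any blocks that overlap across the partitions, giving wx/yz.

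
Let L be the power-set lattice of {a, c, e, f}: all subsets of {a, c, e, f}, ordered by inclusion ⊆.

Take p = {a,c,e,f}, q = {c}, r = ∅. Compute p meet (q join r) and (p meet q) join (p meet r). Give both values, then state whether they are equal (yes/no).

{c}; {c}; yes

q join r = {c}, so p meet (q join r) = {a,c,e,f} meet {c} = {c}.
p meet q = {c} and p meet r = ∅, so (p meet q) join (p meet r) = {c} join ∅ = {c}.
Equal: yes.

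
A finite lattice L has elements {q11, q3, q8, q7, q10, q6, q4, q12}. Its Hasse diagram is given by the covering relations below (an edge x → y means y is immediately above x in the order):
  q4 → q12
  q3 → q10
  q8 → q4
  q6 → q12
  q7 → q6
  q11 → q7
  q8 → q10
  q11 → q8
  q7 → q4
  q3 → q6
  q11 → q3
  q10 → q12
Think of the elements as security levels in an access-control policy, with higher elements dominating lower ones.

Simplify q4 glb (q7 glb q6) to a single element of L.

q7

q7 ∧ q6 = q7
q4 ∧ q7 = q7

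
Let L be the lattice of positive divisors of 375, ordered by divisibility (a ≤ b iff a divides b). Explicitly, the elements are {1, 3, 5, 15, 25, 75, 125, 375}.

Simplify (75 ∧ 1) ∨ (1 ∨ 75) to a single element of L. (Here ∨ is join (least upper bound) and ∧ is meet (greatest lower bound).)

75

75 ∧ 1 = 1
1 ∨ 75 = 75
1 ∨ 75 = 75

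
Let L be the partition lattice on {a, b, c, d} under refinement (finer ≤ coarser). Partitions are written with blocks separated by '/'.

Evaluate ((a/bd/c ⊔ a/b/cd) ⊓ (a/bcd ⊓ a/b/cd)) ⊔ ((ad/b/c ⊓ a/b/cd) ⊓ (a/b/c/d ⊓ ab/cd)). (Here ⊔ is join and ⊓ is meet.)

a/b/cd

a/bd/c ∨ a/b/cd = a/bcd
a/bcd ∧ a/b/cd = a/b/cd
a/bcd ∧ a/b/cd = a/b/cd
ad/b/c ∧ a/b/cd = a/b/c/d
a/b/c/d ∧ ab/cd = a/b/c/d
a/b/c/d ∧ a/b/c/d = a/b/c/d
a/b/cd ∨ a/b/c/d = a/b/cd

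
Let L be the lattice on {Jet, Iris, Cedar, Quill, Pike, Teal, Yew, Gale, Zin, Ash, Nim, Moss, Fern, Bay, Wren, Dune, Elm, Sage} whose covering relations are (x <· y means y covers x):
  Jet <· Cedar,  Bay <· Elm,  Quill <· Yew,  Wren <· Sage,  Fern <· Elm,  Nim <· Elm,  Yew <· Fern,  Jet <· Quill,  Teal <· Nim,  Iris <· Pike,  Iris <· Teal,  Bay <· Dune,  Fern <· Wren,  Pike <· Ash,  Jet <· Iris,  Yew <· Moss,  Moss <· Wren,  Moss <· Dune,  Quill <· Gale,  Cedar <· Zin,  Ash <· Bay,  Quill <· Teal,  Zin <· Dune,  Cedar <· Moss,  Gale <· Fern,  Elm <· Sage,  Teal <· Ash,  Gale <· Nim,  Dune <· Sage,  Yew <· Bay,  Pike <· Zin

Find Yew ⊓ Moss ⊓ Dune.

Yew

Common lower bounds of {Yew, Moss, Dune}: Jet, Quill, Yew.
The greatest among these is Yew.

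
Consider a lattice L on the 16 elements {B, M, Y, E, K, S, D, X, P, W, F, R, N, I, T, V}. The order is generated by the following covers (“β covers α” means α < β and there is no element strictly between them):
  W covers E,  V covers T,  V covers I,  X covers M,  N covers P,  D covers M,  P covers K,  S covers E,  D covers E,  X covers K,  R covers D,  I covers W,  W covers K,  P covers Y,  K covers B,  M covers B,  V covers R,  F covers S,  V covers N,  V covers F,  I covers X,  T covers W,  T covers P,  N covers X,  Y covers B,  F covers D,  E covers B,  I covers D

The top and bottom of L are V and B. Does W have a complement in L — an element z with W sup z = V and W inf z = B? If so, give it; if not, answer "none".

For every candidate z, either W ∨ z ≠ V or W ∧ z ≠ B; no complement exists.

none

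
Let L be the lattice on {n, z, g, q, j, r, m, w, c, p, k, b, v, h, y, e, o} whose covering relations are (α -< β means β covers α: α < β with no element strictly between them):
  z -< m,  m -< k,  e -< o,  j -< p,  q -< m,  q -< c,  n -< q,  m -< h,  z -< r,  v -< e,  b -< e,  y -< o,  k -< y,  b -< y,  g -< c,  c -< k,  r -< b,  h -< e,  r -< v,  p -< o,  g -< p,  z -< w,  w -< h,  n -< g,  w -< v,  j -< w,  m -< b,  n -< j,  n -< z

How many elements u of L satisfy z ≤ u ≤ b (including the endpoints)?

The interval [z, b] = {b, m, r, z}, which has 4 elements.

4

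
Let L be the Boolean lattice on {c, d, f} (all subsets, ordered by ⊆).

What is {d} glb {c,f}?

{}

Common lower bounds of {{d}, {c,f}}: {}.
The greatest among these is {}.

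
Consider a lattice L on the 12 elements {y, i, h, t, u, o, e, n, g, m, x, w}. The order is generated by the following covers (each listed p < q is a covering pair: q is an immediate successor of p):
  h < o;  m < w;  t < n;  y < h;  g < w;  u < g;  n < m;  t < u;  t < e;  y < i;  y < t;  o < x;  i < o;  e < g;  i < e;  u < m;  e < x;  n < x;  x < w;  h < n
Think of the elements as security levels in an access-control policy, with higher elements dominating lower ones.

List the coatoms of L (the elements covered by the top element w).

The coatoms are exactly the elements covered by w: g, m, x.

g, m, x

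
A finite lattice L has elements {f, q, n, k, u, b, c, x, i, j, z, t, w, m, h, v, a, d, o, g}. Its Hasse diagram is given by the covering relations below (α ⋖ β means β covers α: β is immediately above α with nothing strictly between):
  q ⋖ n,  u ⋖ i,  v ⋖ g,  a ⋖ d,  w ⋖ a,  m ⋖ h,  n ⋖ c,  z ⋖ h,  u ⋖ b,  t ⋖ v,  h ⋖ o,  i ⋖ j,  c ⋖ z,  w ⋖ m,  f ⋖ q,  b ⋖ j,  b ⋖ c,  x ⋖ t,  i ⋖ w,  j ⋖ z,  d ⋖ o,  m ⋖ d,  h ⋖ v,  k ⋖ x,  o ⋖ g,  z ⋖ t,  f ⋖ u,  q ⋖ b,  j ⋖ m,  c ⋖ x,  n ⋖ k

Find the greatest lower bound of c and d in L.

b

Common lower bounds of {c, d}: b, f, q, u.
The greatest among these is b.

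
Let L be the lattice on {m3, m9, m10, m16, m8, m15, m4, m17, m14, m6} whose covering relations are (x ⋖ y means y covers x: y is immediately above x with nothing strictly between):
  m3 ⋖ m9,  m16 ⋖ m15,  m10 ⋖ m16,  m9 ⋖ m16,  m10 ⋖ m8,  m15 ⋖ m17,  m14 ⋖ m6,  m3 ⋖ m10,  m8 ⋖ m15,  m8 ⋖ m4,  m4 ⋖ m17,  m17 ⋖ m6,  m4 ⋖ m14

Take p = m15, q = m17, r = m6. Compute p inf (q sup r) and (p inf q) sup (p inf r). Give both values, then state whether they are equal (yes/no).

q sup r = m6, so p inf (q sup r) = m15 inf m6 = m15.
p inf q = m15 and p inf r = m15, so (p inf q) sup (p inf r) = m15 sup m15 = m15.
Equal: yes.

m15; m15; yes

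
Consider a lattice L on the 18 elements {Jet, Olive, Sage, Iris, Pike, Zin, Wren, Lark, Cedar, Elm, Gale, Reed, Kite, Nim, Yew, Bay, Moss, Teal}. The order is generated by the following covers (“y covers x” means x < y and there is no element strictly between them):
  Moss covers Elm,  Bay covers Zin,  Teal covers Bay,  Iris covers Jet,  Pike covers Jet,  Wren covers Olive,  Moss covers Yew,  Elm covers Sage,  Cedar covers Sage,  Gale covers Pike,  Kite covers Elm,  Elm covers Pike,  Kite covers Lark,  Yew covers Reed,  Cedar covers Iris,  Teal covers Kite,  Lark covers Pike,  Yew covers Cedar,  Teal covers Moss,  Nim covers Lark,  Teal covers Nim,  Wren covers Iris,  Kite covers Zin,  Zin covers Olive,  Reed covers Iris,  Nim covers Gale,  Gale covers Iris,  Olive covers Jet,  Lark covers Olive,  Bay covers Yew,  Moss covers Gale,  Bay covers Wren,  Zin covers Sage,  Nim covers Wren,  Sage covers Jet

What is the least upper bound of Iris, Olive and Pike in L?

Nim

Common upper bounds of {Iris, Olive, Pike}: Nim, Teal.
The least among these is Nim.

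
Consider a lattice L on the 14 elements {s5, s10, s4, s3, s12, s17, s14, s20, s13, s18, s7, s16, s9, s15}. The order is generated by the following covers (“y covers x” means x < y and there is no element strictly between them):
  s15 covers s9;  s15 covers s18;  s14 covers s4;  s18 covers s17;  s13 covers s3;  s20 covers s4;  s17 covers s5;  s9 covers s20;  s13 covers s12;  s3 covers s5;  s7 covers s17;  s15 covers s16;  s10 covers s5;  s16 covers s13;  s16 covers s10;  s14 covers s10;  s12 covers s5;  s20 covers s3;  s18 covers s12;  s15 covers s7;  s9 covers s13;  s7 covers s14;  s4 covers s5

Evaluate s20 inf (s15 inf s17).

s15 ∧ s17 = s17
s20 ∧ s17 = s5

s5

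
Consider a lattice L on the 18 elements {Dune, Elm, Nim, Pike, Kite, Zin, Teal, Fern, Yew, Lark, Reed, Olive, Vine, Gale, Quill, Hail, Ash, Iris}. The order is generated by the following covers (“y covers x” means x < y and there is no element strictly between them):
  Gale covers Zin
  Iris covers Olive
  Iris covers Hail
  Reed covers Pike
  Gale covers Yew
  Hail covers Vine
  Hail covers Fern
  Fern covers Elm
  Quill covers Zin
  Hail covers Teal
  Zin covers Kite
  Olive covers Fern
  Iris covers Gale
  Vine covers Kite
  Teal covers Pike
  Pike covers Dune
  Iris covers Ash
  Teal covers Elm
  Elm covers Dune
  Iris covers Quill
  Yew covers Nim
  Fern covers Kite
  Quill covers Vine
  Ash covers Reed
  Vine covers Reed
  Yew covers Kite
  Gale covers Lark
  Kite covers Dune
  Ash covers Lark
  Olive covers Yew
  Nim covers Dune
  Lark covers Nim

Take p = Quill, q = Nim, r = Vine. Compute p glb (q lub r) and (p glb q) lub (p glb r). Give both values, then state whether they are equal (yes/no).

q lub r = Iris, so p glb (q lub r) = Quill glb Iris = Quill.
p glb q = Dune and p glb r = Vine, so (p glb q) lub (p glb r) = Dune lub Vine = Vine.
Equal: no.

Quill; Vine; no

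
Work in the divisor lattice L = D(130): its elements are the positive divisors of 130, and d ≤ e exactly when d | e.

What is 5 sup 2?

In the divisibility order, the join is the least common multiple: lcm(5, 2) = 10.

10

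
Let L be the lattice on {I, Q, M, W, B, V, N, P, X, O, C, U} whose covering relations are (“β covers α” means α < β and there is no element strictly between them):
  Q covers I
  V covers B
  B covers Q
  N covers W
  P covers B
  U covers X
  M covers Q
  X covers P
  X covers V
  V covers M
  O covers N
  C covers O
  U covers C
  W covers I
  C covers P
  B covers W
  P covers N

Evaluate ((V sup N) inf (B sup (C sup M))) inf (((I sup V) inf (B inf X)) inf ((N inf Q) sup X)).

V ∨ N = X
C ∨ M = U
B ∨ U = U
X ∧ U = X
I ∨ V = V
B ∧ X = B
V ∧ B = B
N ∧ Q = I
I ∨ X = X
B ∧ X = B
X ∧ B = B

B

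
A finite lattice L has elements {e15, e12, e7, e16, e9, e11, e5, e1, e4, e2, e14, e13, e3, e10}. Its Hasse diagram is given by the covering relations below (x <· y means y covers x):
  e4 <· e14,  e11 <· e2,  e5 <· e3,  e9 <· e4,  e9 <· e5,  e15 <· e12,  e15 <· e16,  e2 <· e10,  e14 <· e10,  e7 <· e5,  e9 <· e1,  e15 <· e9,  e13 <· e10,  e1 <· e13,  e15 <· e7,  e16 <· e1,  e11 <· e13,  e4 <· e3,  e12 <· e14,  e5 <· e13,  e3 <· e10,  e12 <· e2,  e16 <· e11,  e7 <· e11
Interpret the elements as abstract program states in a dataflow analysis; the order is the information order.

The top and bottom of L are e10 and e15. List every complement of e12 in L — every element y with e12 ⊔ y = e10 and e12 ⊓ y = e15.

Need y with e12 ∨ y = e10 and e12 ∧ y = e15.
Checking each element gives: e1, e13, e3, e5.

e1, e13, e3, e5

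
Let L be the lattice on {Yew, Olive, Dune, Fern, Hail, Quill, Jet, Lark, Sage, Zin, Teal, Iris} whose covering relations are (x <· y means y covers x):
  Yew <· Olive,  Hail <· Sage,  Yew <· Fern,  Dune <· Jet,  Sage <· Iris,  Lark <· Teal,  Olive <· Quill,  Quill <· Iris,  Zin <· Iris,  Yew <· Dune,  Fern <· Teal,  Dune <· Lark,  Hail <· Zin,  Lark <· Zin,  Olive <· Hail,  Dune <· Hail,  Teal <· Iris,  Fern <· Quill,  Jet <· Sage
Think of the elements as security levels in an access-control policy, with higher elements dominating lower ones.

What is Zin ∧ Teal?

Lark

Common lower bounds of {Zin, Teal}: Dune, Lark, Yew.
The greatest among these is Lark.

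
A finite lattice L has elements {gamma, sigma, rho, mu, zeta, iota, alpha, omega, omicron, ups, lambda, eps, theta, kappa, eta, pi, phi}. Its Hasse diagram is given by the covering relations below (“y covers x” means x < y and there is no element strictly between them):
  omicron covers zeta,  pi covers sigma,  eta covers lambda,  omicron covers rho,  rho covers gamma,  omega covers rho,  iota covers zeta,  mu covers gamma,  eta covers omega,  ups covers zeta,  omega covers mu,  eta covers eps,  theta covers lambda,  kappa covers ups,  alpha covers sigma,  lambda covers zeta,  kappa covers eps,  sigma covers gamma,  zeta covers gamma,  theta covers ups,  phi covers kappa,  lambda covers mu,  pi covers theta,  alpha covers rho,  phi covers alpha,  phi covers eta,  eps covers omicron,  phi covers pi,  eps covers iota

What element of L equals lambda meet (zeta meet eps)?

zeta ∧ eps = zeta
lambda ∧ zeta = zeta

zeta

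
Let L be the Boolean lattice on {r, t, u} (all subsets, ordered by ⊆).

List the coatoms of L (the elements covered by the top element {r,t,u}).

{r,t}, {r,u}, {t,u}

The coatoms are exactly the elements covered by {r,t,u}: {r,t}, {r,u}, {t,u}.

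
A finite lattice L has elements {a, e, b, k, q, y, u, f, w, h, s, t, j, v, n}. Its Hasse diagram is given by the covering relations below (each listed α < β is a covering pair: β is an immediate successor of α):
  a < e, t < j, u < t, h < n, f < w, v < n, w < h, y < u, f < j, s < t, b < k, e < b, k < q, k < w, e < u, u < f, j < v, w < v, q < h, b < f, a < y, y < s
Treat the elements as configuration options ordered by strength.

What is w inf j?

f

Common lower bounds of {w, j}: a, b, e, f, u, y.
The greatest among these is f.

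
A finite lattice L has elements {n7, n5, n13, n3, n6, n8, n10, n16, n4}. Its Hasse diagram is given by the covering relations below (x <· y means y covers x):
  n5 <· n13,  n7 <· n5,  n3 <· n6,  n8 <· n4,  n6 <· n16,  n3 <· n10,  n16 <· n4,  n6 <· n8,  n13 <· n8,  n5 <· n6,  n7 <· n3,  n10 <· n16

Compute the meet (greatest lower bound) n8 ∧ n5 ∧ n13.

Common lower bounds of {n8, n5, n13}: n5, n7.
The greatest among these is n5.

n5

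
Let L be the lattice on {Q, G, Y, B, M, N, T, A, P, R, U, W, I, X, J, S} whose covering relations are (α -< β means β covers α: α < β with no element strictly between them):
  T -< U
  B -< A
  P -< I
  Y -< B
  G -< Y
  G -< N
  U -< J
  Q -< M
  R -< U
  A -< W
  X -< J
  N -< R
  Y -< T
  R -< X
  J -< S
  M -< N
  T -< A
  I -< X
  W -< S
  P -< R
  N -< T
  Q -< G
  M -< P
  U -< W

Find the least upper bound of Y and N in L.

Common upper bounds of {Y, N}: A, J, S, T, U, W.
The least among these is T.

T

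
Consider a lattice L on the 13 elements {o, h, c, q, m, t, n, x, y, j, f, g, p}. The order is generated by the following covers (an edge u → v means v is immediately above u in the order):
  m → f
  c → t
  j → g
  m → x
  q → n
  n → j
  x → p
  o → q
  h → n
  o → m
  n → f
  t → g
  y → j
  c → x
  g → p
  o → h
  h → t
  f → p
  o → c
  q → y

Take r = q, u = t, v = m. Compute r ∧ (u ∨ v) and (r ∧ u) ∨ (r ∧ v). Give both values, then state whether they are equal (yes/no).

u ∨ v = p, so r ∧ (u ∨ v) = q ∧ p = q.
r ∧ u = o and r ∧ v = o, so (r ∧ u) ∨ (r ∧ v) = o ∨ o = o.
Equal: no.

q; o; no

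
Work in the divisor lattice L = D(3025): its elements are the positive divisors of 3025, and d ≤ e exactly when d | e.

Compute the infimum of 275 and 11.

In the divisibility order, the meet is the greatest common divisor: gcd(275, 11) = 11.

11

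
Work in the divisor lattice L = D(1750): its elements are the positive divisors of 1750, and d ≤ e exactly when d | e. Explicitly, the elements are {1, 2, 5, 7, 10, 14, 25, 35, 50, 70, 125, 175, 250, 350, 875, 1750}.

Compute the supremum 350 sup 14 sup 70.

350

In the divisibility order, the join is the least common multiple: lcm(350, 14, 70) = 350.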